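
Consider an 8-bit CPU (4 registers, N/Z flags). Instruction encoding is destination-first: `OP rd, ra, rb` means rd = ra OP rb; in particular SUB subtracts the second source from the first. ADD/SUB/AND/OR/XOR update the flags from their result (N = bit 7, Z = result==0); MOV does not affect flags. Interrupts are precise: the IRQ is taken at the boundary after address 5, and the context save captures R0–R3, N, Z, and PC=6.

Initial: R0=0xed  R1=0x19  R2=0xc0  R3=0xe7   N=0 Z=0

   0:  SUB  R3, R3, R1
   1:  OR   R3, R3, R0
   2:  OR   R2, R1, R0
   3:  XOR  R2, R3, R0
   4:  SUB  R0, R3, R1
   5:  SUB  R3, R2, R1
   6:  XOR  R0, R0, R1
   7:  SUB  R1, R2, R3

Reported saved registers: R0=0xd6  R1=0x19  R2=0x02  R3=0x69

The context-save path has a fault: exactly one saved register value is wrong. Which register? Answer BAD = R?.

BAD = R3

after  0: R0=0xed R1=0x19 R2=0xc0 R3=0xce  N=1 Z=0
after  1: R0=0xed R1=0x19 R2=0xc0 R3=0xef  N=1 Z=0
after  2: R0=0xed R1=0x19 R2=0xfd R3=0xef  N=1 Z=0
after  3: R0=0xed R1=0x19 R2=0x02 R3=0xef  N=0 Z=0
after  4: R0=0xd6 R1=0x19 R2=0x02 R3=0xef  N=1 Z=0
after  5: R0=0xd6 R1=0x19 R2=0x02 R3=0xe9  N=1 Z=0
-- IRQ taken; context saved, return-PC = 6 --
mismatch: R3: reported 0x69 vs actual 0xe9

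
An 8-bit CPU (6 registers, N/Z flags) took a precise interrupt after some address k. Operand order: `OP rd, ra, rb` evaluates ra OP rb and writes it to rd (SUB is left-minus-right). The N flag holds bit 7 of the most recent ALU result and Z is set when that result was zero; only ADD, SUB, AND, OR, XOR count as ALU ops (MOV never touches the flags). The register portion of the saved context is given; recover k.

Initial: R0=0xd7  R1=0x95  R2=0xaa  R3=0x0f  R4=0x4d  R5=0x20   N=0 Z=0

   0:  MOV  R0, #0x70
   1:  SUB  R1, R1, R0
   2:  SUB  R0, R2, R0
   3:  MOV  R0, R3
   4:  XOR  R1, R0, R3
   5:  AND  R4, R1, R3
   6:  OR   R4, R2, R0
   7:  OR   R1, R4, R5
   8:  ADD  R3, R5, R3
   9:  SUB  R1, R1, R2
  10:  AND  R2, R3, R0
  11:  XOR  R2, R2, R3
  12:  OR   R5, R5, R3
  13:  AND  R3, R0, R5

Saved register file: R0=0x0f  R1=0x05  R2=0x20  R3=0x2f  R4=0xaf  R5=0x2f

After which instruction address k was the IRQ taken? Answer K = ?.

after  0: R0=0x70 R1=0x95 R2=0xaa R3=0x0f R4=0x4d R5=0x20  N=0 Z=0
after  1: R0=0x70 R1=0x25 R2=0xaa R3=0x0f R4=0x4d R5=0x20  N=0 Z=0
after  2: R0=0x3a R1=0x25 R2=0xaa R3=0x0f R4=0x4d R5=0x20  N=0 Z=0
after  3: R0=0x0f R1=0x25 R2=0xaa R3=0x0f R4=0x4d R5=0x20  N=0 Z=0
after  4: R0=0x0f R1=0x00 R2=0xaa R3=0x0f R4=0x4d R5=0x20  N=0 Z=1
after  5: R0=0x0f R1=0x00 R2=0xaa R3=0x0f R4=0x00 R5=0x20  N=0 Z=1
after  6: R0=0x0f R1=0x00 R2=0xaa R3=0x0f R4=0xaf R5=0x20  N=1 Z=0
after  7: R0=0x0f R1=0xaf R2=0xaa R3=0x0f R4=0xaf R5=0x20  N=1 Z=0
after  8: R0=0x0f R1=0xaf R2=0xaa R3=0x2f R4=0xaf R5=0x20  N=0 Z=0
after  9: R0=0x0f R1=0x05 R2=0xaa R3=0x2f R4=0xaf R5=0x20  N=0 Z=0
after 10: R0=0x0f R1=0x05 R2=0x0f R3=0x2f R4=0xaf R5=0x20  N=0 Z=0
after 11: R0=0x0f R1=0x05 R2=0x20 R3=0x2f R4=0xaf R5=0x20  N=0 Z=0
after 12: R0=0x0f R1=0x05 R2=0x20 R3=0x2f R4=0xaf R5=0x2f  N=0 Z=0
-- IRQ taken; context saved, return-PC = 13 --

K = 12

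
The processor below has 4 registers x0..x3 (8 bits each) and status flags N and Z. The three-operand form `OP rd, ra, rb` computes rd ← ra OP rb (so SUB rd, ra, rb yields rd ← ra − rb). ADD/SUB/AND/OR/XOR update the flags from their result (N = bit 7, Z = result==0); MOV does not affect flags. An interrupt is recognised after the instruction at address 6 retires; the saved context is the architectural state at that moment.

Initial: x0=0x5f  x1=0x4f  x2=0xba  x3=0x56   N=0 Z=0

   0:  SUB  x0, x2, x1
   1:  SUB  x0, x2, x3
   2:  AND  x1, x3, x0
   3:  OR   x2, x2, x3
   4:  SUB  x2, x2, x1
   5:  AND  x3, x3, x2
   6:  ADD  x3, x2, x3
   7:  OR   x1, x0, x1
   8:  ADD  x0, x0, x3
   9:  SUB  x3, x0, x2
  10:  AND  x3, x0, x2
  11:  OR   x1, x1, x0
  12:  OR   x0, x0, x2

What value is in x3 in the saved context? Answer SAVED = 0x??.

SAVED = 0xcc

after  0: x0=0x6b x1=0x4f x2=0xba x3=0x56  N=0 Z=0
after  1: x0=0x64 x1=0x4f x2=0xba x3=0x56  N=0 Z=0
after  2: x0=0x64 x1=0x44 x2=0xba x3=0x56  N=0 Z=0
after  3: x0=0x64 x1=0x44 x2=0xfe x3=0x56  N=1 Z=0
after  4: x0=0x64 x1=0x44 x2=0xba x3=0x56  N=1 Z=0
after  5: x0=0x64 x1=0x44 x2=0xba x3=0x12  N=0 Z=0
after  6: x0=0x64 x1=0x44 x2=0xba x3=0xcc  N=1 Z=0
-- IRQ taken; context saved, return-PC = 7 --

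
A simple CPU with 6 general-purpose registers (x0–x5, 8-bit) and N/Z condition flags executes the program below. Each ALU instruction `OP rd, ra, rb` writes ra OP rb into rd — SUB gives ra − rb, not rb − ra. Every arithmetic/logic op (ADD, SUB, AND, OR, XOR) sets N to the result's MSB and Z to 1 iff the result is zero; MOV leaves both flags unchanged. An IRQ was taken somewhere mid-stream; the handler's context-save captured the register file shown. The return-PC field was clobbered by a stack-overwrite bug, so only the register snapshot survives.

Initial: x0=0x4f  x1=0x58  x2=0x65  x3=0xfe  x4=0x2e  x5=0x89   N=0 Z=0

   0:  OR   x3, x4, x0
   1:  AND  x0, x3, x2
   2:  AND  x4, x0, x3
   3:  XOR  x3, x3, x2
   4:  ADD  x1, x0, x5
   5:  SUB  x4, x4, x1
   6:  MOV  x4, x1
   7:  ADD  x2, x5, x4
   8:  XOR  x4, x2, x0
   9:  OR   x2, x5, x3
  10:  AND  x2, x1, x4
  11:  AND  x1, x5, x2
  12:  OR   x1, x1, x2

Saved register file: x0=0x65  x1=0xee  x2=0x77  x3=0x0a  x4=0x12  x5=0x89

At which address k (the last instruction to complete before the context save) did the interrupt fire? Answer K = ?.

after  0: x0=0x4f x1=0x58 x2=0x65 x3=0x6f x4=0x2e x5=0x89  N=0 Z=0
after  1: x0=0x65 x1=0x58 x2=0x65 x3=0x6f x4=0x2e x5=0x89  N=0 Z=0
after  2: x0=0x65 x1=0x58 x2=0x65 x3=0x6f x4=0x65 x5=0x89  N=0 Z=0
after  3: x0=0x65 x1=0x58 x2=0x65 x3=0x0a x4=0x65 x5=0x89  N=0 Z=0
after  4: x0=0x65 x1=0xee x2=0x65 x3=0x0a x4=0x65 x5=0x89  N=1 Z=0
after  5: x0=0x65 x1=0xee x2=0x65 x3=0x0a x4=0x77 x5=0x89  N=0 Z=0
after  6: x0=0x65 x1=0xee x2=0x65 x3=0x0a x4=0xee x5=0x89  N=0 Z=0
after  7: x0=0x65 x1=0xee x2=0x77 x3=0x0a x4=0xee x5=0x89  N=0 Z=0
after  8: x0=0x65 x1=0xee x2=0x77 x3=0x0a x4=0x12 x5=0x89  N=0 Z=0
-- IRQ taken; context saved, return-PC = 9 --

K = 8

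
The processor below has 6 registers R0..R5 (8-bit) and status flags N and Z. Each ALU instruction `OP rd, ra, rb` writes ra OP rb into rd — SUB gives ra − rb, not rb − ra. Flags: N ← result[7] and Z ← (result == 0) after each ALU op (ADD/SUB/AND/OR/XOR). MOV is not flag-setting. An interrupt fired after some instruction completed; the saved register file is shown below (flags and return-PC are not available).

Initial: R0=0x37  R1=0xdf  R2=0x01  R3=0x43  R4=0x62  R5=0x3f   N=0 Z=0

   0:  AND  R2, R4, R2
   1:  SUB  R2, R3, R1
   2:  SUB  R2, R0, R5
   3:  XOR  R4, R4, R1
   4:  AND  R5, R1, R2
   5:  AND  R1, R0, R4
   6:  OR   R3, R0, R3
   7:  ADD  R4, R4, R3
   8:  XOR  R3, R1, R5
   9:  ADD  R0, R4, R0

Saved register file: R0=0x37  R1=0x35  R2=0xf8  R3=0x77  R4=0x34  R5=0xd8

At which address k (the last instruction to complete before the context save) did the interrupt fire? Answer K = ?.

K = 7

after  0: R0=0x37 R1=0xdf R2=0x00 R3=0x43 R4=0x62 R5=0x3f  N=0 Z=1
after  1: R0=0x37 R1=0xdf R2=0x64 R3=0x43 R4=0x62 R5=0x3f  N=0 Z=0
after  2: R0=0x37 R1=0xdf R2=0xf8 R3=0x43 R4=0x62 R5=0x3f  N=1 Z=0
after  3: R0=0x37 R1=0xdf R2=0xf8 R3=0x43 R4=0xbd R5=0x3f  N=1 Z=0
after  4: R0=0x37 R1=0xdf R2=0xf8 R3=0x43 R4=0xbd R5=0xd8  N=1 Z=0
after  5: R0=0x37 R1=0x35 R2=0xf8 R3=0x43 R4=0xbd R5=0xd8  N=0 Z=0
after  6: R0=0x37 R1=0x35 R2=0xf8 R3=0x77 R4=0xbd R5=0xd8  N=0 Z=0
after  7: R0=0x37 R1=0x35 R2=0xf8 R3=0x77 R4=0x34 R5=0xd8  N=0 Z=0
-- IRQ taken; context saved, return-PC = 8 --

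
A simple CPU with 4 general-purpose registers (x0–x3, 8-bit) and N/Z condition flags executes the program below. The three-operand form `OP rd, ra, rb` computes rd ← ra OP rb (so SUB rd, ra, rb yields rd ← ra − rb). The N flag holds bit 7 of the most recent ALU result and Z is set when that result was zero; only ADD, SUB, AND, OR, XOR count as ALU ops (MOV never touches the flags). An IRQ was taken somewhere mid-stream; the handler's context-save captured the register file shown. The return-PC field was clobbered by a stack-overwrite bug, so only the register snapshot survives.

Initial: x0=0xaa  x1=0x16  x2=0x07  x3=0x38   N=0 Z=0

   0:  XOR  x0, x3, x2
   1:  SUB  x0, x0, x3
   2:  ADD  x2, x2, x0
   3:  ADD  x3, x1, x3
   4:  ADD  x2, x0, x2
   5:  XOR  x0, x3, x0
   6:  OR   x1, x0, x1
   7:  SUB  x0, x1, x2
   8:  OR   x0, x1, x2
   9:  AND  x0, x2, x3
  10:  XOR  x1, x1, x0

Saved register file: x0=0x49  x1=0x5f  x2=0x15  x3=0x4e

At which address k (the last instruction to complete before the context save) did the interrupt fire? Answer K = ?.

after  0: x0=0x3f x1=0x16 x2=0x07 x3=0x38  N=0 Z=0
after  1: x0=0x07 x1=0x16 x2=0x07 x3=0x38  N=0 Z=0
after  2: x0=0x07 x1=0x16 x2=0x0e x3=0x38  N=0 Z=0
after  3: x0=0x07 x1=0x16 x2=0x0e x3=0x4e  N=0 Z=0
after  4: x0=0x07 x1=0x16 x2=0x15 x3=0x4e  N=0 Z=0
after  5: x0=0x49 x1=0x16 x2=0x15 x3=0x4e  N=0 Z=0
after  6: x0=0x49 x1=0x5f x2=0x15 x3=0x4e  N=0 Z=0
-- IRQ taken; context saved, return-PC = 7 --

K = 6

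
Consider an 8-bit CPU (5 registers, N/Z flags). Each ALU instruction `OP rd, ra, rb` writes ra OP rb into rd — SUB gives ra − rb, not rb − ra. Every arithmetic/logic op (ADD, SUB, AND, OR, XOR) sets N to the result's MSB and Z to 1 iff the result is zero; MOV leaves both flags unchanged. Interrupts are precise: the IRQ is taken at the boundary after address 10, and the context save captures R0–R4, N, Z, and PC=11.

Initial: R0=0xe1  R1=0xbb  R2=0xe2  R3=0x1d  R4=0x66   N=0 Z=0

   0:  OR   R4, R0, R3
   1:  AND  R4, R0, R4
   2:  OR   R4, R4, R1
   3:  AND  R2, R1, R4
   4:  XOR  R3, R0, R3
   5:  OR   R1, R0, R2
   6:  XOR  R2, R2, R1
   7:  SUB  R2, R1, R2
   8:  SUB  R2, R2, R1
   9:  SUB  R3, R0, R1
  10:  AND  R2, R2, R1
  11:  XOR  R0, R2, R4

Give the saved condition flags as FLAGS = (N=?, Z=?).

after  0: R0=0xe1 R1=0xbb R2=0xe2 R3=0x1d R4=0xfd  N=1 Z=0
after  1: R0=0xe1 R1=0xbb R2=0xe2 R3=0x1d R4=0xe1  N=1 Z=0
after  2: R0=0xe1 R1=0xbb R2=0xe2 R3=0x1d R4=0xfb  N=1 Z=0
after  3: R0=0xe1 R1=0xbb R2=0xbb R3=0x1d R4=0xfb  N=1 Z=0
after  4: R0=0xe1 R1=0xbb R2=0xbb R3=0xfc R4=0xfb  N=1 Z=0
after  5: R0=0xe1 R1=0xfb R2=0xbb R3=0xfc R4=0xfb  N=1 Z=0
after  6: R0=0xe1 R1=0xfb R2=0x40 R3=0xfc R4=0xfb  N=0 Z=0
after  7: R0=0xe1 R1=0xfb R2=0xbb R3=0xfc R4=0xfb  N=1 Z=0
after  8: R0=0xe1 R1=0xfb R2=0xc0 R3=0xfc R4=0xfb  N=1 Z=0
after  9: R0=0xe1 R1=0xfb R2=0xc0 R3=0xe6 R4=0xfb  N=1 Z=0
after 10: R0=0xe1 R1=0xfb R2=0xc0 R3=0xe6 R4=0xfb  N=1 Z=0
-- IRQ taken; context saved, return-PC = 11 --

FLAGS = (N=1, Z=0)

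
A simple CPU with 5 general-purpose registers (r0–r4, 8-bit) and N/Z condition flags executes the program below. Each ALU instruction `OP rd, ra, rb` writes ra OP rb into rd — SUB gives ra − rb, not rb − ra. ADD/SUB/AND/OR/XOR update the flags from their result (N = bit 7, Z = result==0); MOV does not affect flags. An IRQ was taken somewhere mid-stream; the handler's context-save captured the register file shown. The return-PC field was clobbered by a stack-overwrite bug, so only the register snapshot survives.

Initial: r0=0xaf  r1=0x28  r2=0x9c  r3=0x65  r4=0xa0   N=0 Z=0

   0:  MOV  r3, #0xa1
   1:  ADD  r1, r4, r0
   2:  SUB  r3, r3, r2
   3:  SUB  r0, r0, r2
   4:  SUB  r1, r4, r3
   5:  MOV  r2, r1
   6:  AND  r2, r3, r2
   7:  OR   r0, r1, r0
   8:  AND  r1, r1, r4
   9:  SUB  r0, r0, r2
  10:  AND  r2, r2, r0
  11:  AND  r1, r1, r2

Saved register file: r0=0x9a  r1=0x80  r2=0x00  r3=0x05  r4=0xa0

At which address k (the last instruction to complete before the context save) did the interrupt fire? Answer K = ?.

after  0: r0=0xaf r1=0x28 r2=0x9c r3=0xa1 r4=0xa0  N=0 Z=0
after  1: r0=0xaf r1=0x4f r2=0x9c r3=0xa1 r4=0xa0  N=0 Z=0
after  2: r0=0xaf r1=0x4f r2=0x9c r3=0x05 r4=0xa0  N=0 Z=0
after  3: r0=0x13 r1=0x4f r2=0x9c r3=0x05 r4=0xa0  N=0 Z=0
after  4: r0=0x13 r1=0x9b r2=0x9c r3=0x05 r4=0xa0  N=1 Z=0
after  5: r0=0x13 r1=0x9b r2=0x9b r3=0x05 r4=0xa0  N=1 Z=0
after  6: r0=0x13 r1=0x9b r2=0x01 r3=0x05 r4=0xa0  N=0 Z=0
after  7: r0=0x9b r1=0x9b r2=0x01 r3=0x05 r4=0xa0  N=1 Z=0
after  8: r0=0x9b r1=0x80 r2=0x01 r3=0x05 r4=0xa0  N=1 Z=0
after  9: r0=0x9a r1=0x80 r2=0x01 r3=0x05 r4=0xa0  N=1 Z=0
after 10: r0=0x9a r1=0x80 r2=0x00 r3=0x05 r4=0xa0  N=0 Z=1
-- IRQ taken; context saved, return-PC = 11 --

K = 10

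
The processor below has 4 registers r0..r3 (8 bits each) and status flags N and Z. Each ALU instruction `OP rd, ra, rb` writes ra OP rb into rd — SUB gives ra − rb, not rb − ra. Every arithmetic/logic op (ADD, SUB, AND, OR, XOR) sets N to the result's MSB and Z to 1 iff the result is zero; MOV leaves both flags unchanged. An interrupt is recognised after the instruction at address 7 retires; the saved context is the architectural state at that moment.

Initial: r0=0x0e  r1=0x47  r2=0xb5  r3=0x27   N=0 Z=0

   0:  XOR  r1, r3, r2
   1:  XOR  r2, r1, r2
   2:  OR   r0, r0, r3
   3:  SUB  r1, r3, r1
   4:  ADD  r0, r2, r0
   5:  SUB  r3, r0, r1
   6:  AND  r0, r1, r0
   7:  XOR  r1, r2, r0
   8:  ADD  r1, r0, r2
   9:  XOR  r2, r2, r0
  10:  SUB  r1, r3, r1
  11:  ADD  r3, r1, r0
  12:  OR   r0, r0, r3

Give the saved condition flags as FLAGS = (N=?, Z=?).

FLAGS = (N=0, Z=0)

after  0: r0=0x0e r1=0x92 r2=0xb5 r3=0x27  N=1 Z=0
after  1: r0=0x0e r1=0x92 r2=0x27 r3=0x27  N=0 Z=0
after  2: r0=0x2f r1=0x92 r2=0x27 r3=0x27  N=0 Z=0
after  3: r0=0x2f r1=0x95 r2=0x27 r3=0x27  N=1 Z=0
after  4: r0=0x56 r1=0x95 r2=0x27 r3=0x27  N=0 Z=0
after  5: r0=0x56 r1=0x95 r2=0x27 r3=0xc1  N=1 Z=0
after  6: r0=0x14 r1=0x95 r2=0x27 r3=0xc1  N=0 Z=0
after  7: r0=0x14 r1=0x33 r2=0x27 r3=0xc1  N=0 Z=0
-- IRQ taken; context saved, return-PC = 8 --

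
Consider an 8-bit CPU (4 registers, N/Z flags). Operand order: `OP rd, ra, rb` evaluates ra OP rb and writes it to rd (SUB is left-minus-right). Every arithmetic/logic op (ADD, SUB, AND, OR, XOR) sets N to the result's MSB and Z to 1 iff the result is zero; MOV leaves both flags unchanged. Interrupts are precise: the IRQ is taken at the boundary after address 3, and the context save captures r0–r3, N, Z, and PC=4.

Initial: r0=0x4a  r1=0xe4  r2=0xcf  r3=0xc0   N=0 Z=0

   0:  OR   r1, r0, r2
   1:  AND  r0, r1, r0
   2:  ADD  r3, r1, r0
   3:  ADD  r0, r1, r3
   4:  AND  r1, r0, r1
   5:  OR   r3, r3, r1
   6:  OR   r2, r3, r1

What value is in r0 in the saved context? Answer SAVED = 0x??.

SAVED = 0xe8

after  0: r0=0x4a r1=0xcf r2=0xcf r3=0xc0  N=1 Z=0
after  1: r0=0x4a r1=0xcf r2=0xcf r3=0xc0  N=0 Z=0
after  2: r0=0x4a r1=0xcf r2=0xcf r3=0x19  N=0 Z=0
after  3: r0=0xe8 r1=0xcf r2=0xcf r3=0x19  N=1 Z=0
-- IRQ taken; context saved, return-PC = 4 --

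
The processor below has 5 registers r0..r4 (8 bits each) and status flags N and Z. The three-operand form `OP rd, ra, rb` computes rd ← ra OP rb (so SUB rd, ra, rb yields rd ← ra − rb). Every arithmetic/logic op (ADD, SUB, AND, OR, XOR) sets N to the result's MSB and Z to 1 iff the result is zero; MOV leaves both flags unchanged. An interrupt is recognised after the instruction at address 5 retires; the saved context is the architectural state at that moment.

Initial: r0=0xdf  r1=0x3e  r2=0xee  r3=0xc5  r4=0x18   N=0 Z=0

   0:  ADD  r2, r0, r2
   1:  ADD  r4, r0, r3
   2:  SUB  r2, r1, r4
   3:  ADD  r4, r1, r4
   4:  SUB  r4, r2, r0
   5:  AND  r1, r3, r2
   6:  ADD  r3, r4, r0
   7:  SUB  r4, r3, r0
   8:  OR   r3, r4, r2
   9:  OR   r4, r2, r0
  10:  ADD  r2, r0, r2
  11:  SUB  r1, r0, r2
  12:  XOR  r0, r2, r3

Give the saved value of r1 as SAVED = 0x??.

SAVED = 0x80

after  0: r0=0xdf r1=0x3e r2=0xcd r3=0xc5 r4=0x18  N=1 Z=0
after  1: r0=0xdf r1=0x3e r2=0xcd r3=0xc5 r4=0xa4  N=1 Z=0
after  2: r0=0xdf r1=0x3e r2=0x9a r3=0xc5 r4=0xa4  N=1 Z=0
after  3: r0=0xdf r1=0x3e r2=0x9a r3=0xc5 r4=0xe2  N=1 Z=0
after  4: r0=0xdf r1=0x3e r2=0x9a r3=0xc5 r4=0xbb  N=1 Z=0
after  5: r0=0xdf r1=0x80 r2=0x9a r3=0xc5 r4=0xbb  N=1 Z=0
-- IRQ taken; context saved, return-PC = 6 --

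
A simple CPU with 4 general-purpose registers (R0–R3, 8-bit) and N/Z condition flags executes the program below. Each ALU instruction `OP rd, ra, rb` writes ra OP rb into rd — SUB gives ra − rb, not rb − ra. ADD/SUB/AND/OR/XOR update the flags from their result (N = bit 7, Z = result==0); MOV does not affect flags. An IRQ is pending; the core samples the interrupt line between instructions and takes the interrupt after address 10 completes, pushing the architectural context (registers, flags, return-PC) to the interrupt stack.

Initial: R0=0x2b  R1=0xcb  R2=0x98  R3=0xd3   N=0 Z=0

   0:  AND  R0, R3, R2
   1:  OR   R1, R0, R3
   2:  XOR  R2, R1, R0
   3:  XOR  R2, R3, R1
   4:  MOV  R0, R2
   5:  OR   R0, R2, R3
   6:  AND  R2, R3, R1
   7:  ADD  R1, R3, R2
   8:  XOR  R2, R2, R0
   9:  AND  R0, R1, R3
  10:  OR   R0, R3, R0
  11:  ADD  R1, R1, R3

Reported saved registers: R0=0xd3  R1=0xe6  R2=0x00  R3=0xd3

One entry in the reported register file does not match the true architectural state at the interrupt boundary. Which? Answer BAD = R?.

BAD = R1

after  0: R0=0x90 R1=0xcb R2=0x98 R3=0xd3  N=1 Z=0
after  1: R0=0x90 R1=0xd3 R2=0x98 R3=0xd3  N=1 Z=0
after  2: R0=0x90 R1=0xd3 R2=0x43 R3=0xd3  N=0 Z=0
after  3: R0=0x90 R1=0xd3 R2=0x00 R3=0xd3  N=0 Z=1
after  4: R0=0x00 R1=0xd3 R2=0x00 R3=0xd3  N=0 Z=1
after  5: R0=0xd3 R1=0xd3 R2=0x00 R3=0xd3  N=1 Z=0
after  6: R0=0xd3 R1=0xd3 R2=0xd3 R3=0xd3  N=1 Z=0
after  7: R0=0xd3 R1=0xa6 R2=0xd3 R3=0xd3  N=1 Z=0
after  8: R0=0xd3 R1=0xa6 R2=0x00 R3=0xd3  N=0 Z=1
after  9: R0=0x82 R1=0xa6 R2=0x00 R3=0xd3  N=1 Z=0
after 10: R0=0xd3 R1=0xa6 R2=0x00 R3=0xd3  N=1 Z=0
-- IRQ taken; context saved, return-PC = 11 --
mismatch: R1: reported 0xe6 vs actual 0xa6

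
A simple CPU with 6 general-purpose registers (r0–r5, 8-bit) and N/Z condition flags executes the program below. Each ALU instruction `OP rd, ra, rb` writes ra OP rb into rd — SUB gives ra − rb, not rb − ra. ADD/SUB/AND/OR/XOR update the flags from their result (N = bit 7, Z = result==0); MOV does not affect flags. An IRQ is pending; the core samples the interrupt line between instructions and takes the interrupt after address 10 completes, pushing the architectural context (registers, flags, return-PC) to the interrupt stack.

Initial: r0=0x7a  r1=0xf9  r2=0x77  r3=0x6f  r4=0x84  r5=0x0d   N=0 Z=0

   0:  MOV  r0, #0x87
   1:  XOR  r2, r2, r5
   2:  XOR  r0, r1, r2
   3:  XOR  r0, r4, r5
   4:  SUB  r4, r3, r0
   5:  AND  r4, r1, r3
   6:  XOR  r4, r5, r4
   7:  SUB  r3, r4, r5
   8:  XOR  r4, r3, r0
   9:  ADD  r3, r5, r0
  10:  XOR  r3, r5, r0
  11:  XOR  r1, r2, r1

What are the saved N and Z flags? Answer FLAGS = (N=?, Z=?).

FLAGS = (N=1, Z=0)

after  0: r0=0x87 r1=0xf9 r2=0x77 r3=0x6f r4=0x84 r5=0x0d  N=0 Z=0
after  1: r0=0x87 r1=0xf9 r2=0x7a r3=0x6f r4=0x84 r5=0x0d  N=0 Z=0
after  2: r0=0x83 r1=0xf9 r2=0x7a r3=0x6f r4=0x84 r5=0x0d  N=1 Z=0
after  3: r0=0x89 r1=0xf9 r2=0x7a r3=0x6f r4=0x84 r5=0x0d  N=1 Z=0
after  4: r0=0x89 r1=0xf9 r2=0x7a r3=0x6f r4=0xe6 r5=0x0d  N=1 Z=0
after  5: r0=0x89 r1=0xf9 r2=0x7a r3=0x6f r4=0x69 r5=0x0d  N=0 Z=0
after  6: r0=0x89 r1=0xf9 r2=0x7a r3=0x6f r4=0x64 r5=0x0d  N=0 Z=0
after  7: r0=0x89 r1=0xf9 r2=0x7a r3=0x57 r4=0x64 r5=0x0d  N=0 Z=0
after  8: r0=0x89 r1=0xf9 r2=0x7a r3=0x57 r4=0xde r5=0x0d  N=1 Z=0
after  9: r0=0x89 r1=0xf9 r2=0x7a r3=0x96 r4=0xde r5=0x0d  N=1 Z=0
after 10: r0=0x89 r1=0xf9 r2=0x7a r3=0x84 r4=0xde r5=0x0d  N=1 Z=0
-- IRQ taken; context saved, return-PC = 11 --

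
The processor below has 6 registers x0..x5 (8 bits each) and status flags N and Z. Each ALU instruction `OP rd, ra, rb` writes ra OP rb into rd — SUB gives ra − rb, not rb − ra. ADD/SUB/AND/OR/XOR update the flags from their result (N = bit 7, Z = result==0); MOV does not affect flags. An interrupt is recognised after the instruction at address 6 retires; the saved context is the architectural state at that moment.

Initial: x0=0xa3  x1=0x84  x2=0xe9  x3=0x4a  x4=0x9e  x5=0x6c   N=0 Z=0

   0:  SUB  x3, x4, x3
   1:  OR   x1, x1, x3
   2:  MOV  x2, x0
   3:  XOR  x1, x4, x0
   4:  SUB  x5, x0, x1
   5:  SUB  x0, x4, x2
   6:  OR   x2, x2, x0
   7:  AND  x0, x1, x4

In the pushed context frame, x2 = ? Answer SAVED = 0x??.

after  0: x0=0xa3 x1=0x84 x2=0xe9 x3=0x54 x4=0x9e x5=0x6c  N=0 Z=0
after  1: x0=0xa3 x1=0xd4 x2=0xe9 x3=0x54 x4=0x9e x5=0x6c  N=1 Z=0
after  2: x0=0xa3 x1=0xd4 x2=0xa3 x3=0x54 x4=0x9e x5=0x6c  N=1 Z=0
after  3: x0=0xa3 x1=0x3d x2=0xa3 x3=0x54 x4=0x9e x5=0x6c  N=0 Z=0
after  4: x0=0xa3 x1=0x3d x2=0xa3 x3=0x54 x4=0x9e x5=0x66  N=0 Z=0
after  5: x0=0xfb x1=0x3d x2=0xa3 x3=0x54 x4=0x9e x5=0x66  N=1 Z=0
after  6: x0=0xfb x1=0x3d x2=0xfb x3=0x54 x4=0x9e x5=0x66  N=1 Z=0
-- IRQ taken; context saved, return-PC = 7 --

SAVED = 0xfb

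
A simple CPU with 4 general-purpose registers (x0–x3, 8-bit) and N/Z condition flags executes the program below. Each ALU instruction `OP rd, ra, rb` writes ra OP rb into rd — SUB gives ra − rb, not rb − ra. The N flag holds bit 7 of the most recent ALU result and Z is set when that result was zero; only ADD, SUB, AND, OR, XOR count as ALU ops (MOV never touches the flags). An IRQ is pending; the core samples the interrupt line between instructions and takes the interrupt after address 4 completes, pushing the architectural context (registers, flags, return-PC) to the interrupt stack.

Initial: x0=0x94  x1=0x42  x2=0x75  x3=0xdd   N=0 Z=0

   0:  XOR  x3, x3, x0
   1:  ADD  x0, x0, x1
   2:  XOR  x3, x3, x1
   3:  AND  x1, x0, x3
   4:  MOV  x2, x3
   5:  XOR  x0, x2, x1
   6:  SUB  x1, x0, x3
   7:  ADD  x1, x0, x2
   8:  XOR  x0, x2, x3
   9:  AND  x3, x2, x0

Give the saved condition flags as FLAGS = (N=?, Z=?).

FLAGS = (N=0, Z=0)

after  0: x0=0x94 x1=0x42 x2=0x75 x3=0x49  N=0 Z=0
after  1: x0=0xd6 x1=0x42 x2=0x75 x3=0x49  N=1 Z=0
after  2: x0=0xd6 x1=0x42 x2=0x75 x3=0x0b  N=0 Z=0
after  3: x0=0xd6 x1=0x02 x2=0x75 x3=0x0b  N=0 Z=0
after  4: x0=0xd6 x1=0x02 x2=0x0b x3=0x0b  N=0 Z=0
-- IRQ taken; context saved, return-PC = 5 --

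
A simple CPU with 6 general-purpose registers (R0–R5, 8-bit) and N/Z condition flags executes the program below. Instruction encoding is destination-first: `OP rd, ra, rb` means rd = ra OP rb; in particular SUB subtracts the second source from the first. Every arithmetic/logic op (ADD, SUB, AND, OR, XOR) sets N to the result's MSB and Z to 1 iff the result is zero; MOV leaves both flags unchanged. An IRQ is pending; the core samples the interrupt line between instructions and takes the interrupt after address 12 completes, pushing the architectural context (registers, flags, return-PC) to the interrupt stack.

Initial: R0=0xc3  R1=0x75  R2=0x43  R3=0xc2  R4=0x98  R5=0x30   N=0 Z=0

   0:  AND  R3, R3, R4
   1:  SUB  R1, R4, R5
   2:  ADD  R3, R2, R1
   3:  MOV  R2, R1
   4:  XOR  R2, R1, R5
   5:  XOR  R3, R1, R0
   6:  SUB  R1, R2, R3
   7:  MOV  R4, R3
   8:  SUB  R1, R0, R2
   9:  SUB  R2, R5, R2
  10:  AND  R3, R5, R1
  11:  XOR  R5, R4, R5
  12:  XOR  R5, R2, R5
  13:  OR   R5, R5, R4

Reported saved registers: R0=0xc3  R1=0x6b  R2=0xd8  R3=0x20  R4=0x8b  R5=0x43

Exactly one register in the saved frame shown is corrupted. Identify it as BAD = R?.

after  0: R0=0xc3 R1=0x75 R2=0x43 R3=0x80 R4=0x98 R5=0x30  N=1 Z=0
after  1: R0=0xc3 R1=0x68 R2=0x43 R3=0x80 R4=0x98 R5=0x30  N=0 Z=0
after  2: R0=0xc3 R1=0x68 R2=0x43 R3=0xab R4=0x98 R5=0x30  N=1 Z=0
after  3: R0=0xc3 R1=0x68 R2=0x68 R3=0xab R4=0x98 R5=0x30  N=1 Z=0
after  4: R0=0xc3 R1=0x68 R2=0x58 R3=0xab R4=0x98 R5=0x30  N=0 Z=0
after  5: R0=0xc3 R1=0x68 R2=0x58 R3=0xab R4=0x98 R5=0x30  N=1 Z=0
after  6: R0=0xc3 R1=0xad R2=0x58 R3=0xab R4=0x98 R5=0x30  N=1 Z=0
after  7: R0=0xc3 R1=0xad R2=0x58 R3=0xab R4=0xab R5=0x30  N=1 Z=0
after  8: R0=0xc3 R1=0x6b R2=0x58 R3=0xab R4=0xab R5=0x30  N=0 Z=0
after  9: R0=0xc3 R1=0x6b R2=0xd8 R3=0xab R4=0xab R5=0x30  N=1 Z=0
after 10: R0=0xc3 R1=0x6b R2=0xd8 R3=0x20 R4=0xab R5=0x30  N=0 Z=0
after 11: R0=0xc3 R1=0x6b R2=0xd8 R3=0x20 R4=0xab R5=0x9b  N=1 Z=0
after 12: R0=0xc3 R1=0x6b R2=0xd8 R3=0x20 R4=0xab R5=0x43  N=0 Z=0
-- IRQ taken; context saved, return-PC = 13 --
mismatch: R4: reported 0x8b vs actual 0xab

BAD = R4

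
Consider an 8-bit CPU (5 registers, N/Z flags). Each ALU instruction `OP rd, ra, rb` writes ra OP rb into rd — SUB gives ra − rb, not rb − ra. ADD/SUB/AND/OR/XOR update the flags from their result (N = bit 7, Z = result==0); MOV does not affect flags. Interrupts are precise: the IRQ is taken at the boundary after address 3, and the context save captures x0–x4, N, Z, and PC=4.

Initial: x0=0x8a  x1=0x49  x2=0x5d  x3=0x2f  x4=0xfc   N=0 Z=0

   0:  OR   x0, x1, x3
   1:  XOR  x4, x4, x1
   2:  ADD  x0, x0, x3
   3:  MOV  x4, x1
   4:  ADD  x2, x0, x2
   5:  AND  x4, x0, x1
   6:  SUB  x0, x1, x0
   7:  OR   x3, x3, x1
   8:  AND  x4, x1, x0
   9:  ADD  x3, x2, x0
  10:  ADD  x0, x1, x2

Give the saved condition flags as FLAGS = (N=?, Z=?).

FLAGS = (N=1, Z=0)

after  0: x0=0x6f x1=0x49 x2=0x5d x3=0x2f x4=0xfc  N=0 Z=0
after  1: x0=0x6f x1=0x49 x2=0x5d x3=0x2f x4=0xb5  N=1 Z=0
after  2: x0=0x9e x1=0x49 x2=0x5d x3=0x2f x4=0xb5  N=1 Z=0
after  3: x0=0x9e x1=0x49 x2=0x5d x3=0x2f x4=0x49  N=1 Z=0
-- IRQ taken; context saved, return-PC = 4 --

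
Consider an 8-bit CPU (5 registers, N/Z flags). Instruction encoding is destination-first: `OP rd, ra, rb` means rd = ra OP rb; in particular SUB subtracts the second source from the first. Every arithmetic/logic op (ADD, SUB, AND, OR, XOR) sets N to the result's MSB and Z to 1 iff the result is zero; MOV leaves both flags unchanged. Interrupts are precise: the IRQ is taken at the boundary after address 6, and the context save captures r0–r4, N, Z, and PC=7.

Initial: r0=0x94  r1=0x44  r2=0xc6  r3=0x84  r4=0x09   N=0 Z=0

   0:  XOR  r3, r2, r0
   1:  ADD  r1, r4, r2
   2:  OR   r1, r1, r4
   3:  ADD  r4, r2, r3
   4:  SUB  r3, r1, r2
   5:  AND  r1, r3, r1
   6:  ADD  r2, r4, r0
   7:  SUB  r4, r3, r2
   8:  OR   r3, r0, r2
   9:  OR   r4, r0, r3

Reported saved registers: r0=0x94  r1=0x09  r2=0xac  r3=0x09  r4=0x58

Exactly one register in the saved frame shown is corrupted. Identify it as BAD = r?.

after  0: r0=0x94 r1=0x44 r2=0xc6 r3=0x52 r4=0x09  N=0 Z=0
after  1: r0=0x94 r1=0xcf r2=0xc6 r3=0x52 r4=0x09  N=1 Z=0
after  2: r0=0x94 r1=0xcf r2=0xc6 r3=0x52 r4=0x09  N=1 Z=0
after  3: r0=0x94 r1=0xcf r2=0xc6 r3=0x52 r4=0x18  N=0 Z=0
after  4: r0=0x94 r1=0xcf r2=0xc6 r3=0x09 r4=0x18  N=0 Z=0
after  5: r0=0x94 r1=0x09 r2=0xc6 r3=0x09 r4=0x18  N=0 Z=0
after  6: r0=0x94 r1=0x09 r2=0xac r3=0x09 r4=0x18  N=1 Z=0
-- IRQ taken; context saved, return-PC = 7 --
mismatch: r4: reported 0x58 vs actual 0x18

BAD = r4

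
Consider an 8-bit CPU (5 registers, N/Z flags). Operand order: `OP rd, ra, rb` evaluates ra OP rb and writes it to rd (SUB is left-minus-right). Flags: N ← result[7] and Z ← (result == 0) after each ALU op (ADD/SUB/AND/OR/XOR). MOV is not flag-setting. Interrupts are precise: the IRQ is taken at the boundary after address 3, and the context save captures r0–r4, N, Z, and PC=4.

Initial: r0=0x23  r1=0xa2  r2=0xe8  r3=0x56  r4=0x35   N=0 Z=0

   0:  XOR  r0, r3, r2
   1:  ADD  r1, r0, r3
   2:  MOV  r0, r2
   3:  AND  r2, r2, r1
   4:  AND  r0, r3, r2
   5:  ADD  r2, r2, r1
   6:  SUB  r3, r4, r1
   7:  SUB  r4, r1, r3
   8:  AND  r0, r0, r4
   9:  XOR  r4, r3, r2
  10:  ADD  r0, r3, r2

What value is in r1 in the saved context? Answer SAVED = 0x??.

SAVED = 0x14

after  0: r0=0xbe r1=0xa2 r2=0xe8 r3=0x56 r4=0x35  N=1 Z=0
after  1: r0=0xbe r1=0x14 r2=0xe8 r3=0x56 r4=0x35  N=0 Z=0
after  2: r0=0xe8 r1=0x14 r2=0xe8 r3=0x56 r4=0x35  N=0 Z=0
after  3: r0=0xe8 r1=0x14 r2=0x00 r3=0x56 r4=0x35  N=0 Z=1
-- IRQ taken; context saved, return-PC = 4 --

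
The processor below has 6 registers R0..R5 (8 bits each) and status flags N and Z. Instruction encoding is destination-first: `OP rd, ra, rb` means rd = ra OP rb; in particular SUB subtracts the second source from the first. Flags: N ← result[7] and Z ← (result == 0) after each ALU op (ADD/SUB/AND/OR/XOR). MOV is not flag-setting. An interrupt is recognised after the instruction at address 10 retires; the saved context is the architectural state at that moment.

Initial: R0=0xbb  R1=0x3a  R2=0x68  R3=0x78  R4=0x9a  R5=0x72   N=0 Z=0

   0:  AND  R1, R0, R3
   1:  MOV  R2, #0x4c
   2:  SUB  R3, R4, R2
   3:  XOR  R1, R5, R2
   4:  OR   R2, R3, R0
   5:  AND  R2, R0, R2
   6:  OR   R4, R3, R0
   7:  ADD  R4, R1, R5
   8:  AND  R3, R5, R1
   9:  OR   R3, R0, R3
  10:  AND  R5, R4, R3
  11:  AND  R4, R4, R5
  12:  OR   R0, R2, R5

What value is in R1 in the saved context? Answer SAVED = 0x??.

SAVED = 0x3e

after  0: R0=0xbb R1=0x38 R2=0x68 R3=0x78 R4=0x9a R5=0x72  N=0 Z=0
after  1: R0=0xbb R1=0x38 R2=0x4c R3=0x78 R4=0x9a R5=0x72  N=0 Z=0
after  2: R0=0xbb R1=0x38 R2=0x4c R3=0x4e R4=0x9a R5=0x72  N=0 Z=0
after  3: R0=0xbb R1=0x3e R2=0x4c R3=0x4e R4=0x9a R5=0x72  N=0 Z=0
after  4: R0=0xbb R1=0x3e R2=0xff R3=0x4e R4=0x9a R5=0x72  N=1 Z=0
after  5: R0=0xbb R1=0x3e R2=0xbb R3=0x4e R4=0x9a R5=0x72  N=1 Z=0
after  6: R0=0xbb R1=0x3e R2=0xbb R3=0x4e R4=0xff R5=0x72  N=1 Z=0
after  7: R0=0xbb R1=0x3e R2=0xbb R3=0x4e R4=0xb0 R5=0x72  N=1 Z=0
after  8: R0=0xbb R1=0x3e R2=0xbb R3=0x32 R4=0xb0 R5=0x72  N=0 Z=0
after  9: R0=0xbb R1=0x3e R2=0xbb R3=0xbb R4=0xb0 R5=0x72  N=1 Z=0
after 10: R0=0xbb R1=0x3e R2=0xbb R3=0xbb R4=0xb0 R5=0xb0  N=1 Z=0
-- IRQ taken; context saved, return-PC = 11 --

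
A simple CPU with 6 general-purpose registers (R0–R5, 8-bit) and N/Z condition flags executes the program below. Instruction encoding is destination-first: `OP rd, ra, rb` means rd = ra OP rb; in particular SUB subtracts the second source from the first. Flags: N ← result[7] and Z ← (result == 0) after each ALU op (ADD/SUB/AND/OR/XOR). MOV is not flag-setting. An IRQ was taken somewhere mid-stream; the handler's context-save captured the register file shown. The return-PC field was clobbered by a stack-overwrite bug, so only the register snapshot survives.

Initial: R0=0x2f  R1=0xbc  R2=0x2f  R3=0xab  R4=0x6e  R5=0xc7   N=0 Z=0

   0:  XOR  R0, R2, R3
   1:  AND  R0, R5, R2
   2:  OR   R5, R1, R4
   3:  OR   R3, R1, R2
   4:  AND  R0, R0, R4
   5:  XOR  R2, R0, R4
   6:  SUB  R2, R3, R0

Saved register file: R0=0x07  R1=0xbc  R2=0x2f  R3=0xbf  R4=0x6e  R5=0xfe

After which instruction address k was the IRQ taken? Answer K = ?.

after  0: R0=0x84 R1=0xbc R2=0x2f R3=0xab R4=0x6e R5=0xc7  N=1 Z=0
after  1: R0=0x07 R1=0xbc R2=0x2f R3=0xab R4=0x6e R5=0xc7  N=0 Z=0
after  2: R0=0x07 R1=0xbc R2=0x2f R3=0xab R4=0x6e R5=0xfe  N=1 Z=0
after  3: R0=0x07 R1=0xbc R2=0x2f R3=0xbf R4=0x6e R5=0xfe  N=1 Z=0
-- IRQ taken; context saved, return-PC = 4 --

K = 3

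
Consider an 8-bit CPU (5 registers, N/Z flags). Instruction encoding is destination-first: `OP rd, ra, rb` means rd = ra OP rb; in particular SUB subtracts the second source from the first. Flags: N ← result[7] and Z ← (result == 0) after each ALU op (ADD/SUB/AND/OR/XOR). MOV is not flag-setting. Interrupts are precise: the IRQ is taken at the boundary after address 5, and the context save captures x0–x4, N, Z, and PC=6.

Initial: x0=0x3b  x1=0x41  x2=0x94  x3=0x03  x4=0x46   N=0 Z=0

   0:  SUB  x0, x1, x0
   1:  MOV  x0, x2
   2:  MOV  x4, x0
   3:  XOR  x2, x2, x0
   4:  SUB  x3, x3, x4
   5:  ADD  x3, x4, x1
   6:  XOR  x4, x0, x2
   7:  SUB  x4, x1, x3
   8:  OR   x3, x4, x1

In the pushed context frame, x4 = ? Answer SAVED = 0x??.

after  0: x0=0x06 x1=0x41 x2=0x94 x3=0x03 x4=0x46  N=0 Z=0
after  1: x0=0x94 x1=0x41 x2=0x94 x3=0x03 x4=0x46  N=0 Z=0
after  2: x0=0x94 x1=0x41 x2=0x94 x3=0x03 x4=0x94  N=0 Z=0
after  3: x0=0x94 x1=0x41 x2=0x00 x3=0x03 x4=0x94  N=0 Z=1
after  4: x0=0x94 x1=0x41 x2=0x00 x3=0x6f x4=0x94  N=0 Z=0
after  5: x0=0x94 x1=0x41 x2=0x00 x3=0xd5 x4=0x94  N=1 Z=0
-- IRQ taken; context saved, return-PC = 6 --

SAVED = 0x94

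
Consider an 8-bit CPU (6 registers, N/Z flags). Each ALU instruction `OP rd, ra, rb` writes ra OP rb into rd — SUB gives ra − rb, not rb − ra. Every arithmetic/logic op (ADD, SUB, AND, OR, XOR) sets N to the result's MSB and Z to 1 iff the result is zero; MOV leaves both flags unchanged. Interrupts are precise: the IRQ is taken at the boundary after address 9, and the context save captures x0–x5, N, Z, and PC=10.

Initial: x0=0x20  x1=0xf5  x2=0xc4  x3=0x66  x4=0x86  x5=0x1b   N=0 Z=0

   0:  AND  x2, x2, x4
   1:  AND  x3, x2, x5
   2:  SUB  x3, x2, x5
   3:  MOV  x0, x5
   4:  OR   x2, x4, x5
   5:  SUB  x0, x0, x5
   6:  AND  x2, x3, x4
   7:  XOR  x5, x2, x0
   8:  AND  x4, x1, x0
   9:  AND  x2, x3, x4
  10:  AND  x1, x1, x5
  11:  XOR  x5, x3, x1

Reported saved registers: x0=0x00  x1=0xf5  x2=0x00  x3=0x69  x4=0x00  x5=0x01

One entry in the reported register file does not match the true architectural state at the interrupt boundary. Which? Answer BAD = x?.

after  0: x0=0x20 x1=0xf5 x2=0x84 x3=0x66 x4=0x86 x5=0x1b  N=1 Z=0
after  1: x0=0x20 x1=0xf5 x2=0x84 x3=0x00 x4=0x86 x5=0x1b  N=0 Z=1
after  2: x0=0x20 x1=0xf5 x2=0x84 x3=0x69 x4=0x86 x5=0x1b  N=0 Z=0
after  3: x0=0x1b x1=0xf5 x2=0x84 x3=0x69 x4=0x86 x5=0x1b  N=0 Z=0
after  4: x0=0x1b x1=0xf5 x2=0x9f x3=0x69 x4=0x86 x5=0x1b  N=1 Z=0
after  5: x0=0x00 x1=0xf5 x2=0x9f x3=0x69 x4=0x86 x5=0x1b  N=0 Z=1
after  6: x0=0x00 x1=0xf5 x2=0x00 x3=0x69 x4=0x86 x5=0x1b  N=0 Z=1
after  7: x0=0x00 x1=0xf5 x2=0x00 x3=0x69 x4=0x86 x5=0x00  N=0 Z=1
after  8: x0=0x00 x1=0xf5 x2=0x00 x3=0x69 x4=0x00 x5=0x00  N=0 Z=1
after  9: x0=0x00 x1=0xf5 x2=0x00 x3=0x69 x4=0x00 x5=0x00  N=0 Z=1
-- IRQ taken; context saved, return-PC = 10 --
mismatch: x5: reported 0x01 vs actual 0x00

BAD = x5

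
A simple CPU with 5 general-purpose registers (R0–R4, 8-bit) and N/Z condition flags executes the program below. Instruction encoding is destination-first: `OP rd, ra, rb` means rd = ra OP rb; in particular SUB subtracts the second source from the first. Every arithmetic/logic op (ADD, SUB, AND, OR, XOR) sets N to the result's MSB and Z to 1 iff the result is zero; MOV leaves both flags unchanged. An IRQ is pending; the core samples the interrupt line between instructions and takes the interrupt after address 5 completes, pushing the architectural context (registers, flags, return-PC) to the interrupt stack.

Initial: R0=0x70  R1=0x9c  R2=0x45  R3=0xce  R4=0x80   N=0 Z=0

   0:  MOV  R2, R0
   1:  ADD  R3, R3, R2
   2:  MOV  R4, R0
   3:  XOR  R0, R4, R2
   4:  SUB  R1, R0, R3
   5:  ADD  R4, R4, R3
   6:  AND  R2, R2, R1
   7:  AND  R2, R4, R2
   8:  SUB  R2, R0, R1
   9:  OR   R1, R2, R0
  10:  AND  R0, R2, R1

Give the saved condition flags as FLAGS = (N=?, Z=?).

FLAGS = (N=1, Z=0)

after  0: R0=0x70 R1=0x9c R2=0x70 R3=0xce R4=0x80  N=0 Z=0
after  1: R0=0x70 R1=0x9c R2=0x70 R3=0x3e R4=0x80  N=0 Z=0
after  2: R0=0x70 R1=0x9c R2=0x70 R3=0x3e R4=0x70  N=0 Z=0
after  3: R0=0x00 R1=0x9c R2=0x70 R3=0x3e R4=0x70  N=0 Z=1
after  4: R0=0x00 R1=0xc2 R2=0x70 R3=0x3e R4=0x70  N=1 Z=0
after  5: R0=0x00 R1=0xc2 R2=0x70 R3=0x3e R4=0xae  N=1 Z=0
-- IRQ taken; context saved, return-PC = 6 --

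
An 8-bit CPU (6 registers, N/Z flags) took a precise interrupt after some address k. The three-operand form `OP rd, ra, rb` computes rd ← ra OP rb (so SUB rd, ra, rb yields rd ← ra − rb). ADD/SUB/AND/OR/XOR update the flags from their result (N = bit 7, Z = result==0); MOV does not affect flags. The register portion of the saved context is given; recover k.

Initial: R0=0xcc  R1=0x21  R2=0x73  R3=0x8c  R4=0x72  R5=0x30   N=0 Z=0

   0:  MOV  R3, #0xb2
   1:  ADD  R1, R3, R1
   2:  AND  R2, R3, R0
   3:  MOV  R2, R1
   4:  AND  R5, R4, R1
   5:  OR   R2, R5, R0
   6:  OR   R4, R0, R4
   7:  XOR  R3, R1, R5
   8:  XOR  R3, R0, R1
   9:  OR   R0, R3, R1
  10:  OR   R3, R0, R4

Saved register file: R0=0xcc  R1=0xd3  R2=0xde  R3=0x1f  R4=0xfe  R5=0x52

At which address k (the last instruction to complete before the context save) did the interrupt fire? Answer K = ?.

after  0: R0=0xcc R1=0x21 R2=0x73 R3=0xb2 R4=0x72 R5=0x30  N=0 Z=0
after  1: R0=0xcc R1=0xd3 R2=0x73 R3=0xb2 R4=0x72 R5=0x30  N=1 Z=0
after  2: R0=0xcc R1=0xd3 R2=0x80 R3=0xb2 R4=0x72 R5=0x30  N=1 Z=0
after  3: R0=0xcc R1=0xd3 R2=0xd3 R3=0xb2 R4=0x72 R5=0x30  N=1 Z=0
after  4: R0=0xcc R1=0xd3 R2=0xd3 R3=0xb2 R4=0x72 R5=0x52  N=0 Z=0
after  5: R0=0xcc R1=0xd3 R2=0xde R3=0xb2 R4=0x72 R5=0x52  N=1 Z=0
after  6: R0=0xcc R1=0xd3 R2=0xde R3=0xb2 R4=0xfe R5=0x52  N=1 Z=0
after  7: R0=0xcc R1=0xd3 R2=0xde R3=0x81 R4=0xfe R5=0x52  N=1 Z=0
after  8: R0=0xcc R1=0xd3 R2=0xde R3=0x1f R4=0xfe R5=0x52  N=0 Z=0
-- IRQ taken; context saved, return-PC = 9 --

K = 8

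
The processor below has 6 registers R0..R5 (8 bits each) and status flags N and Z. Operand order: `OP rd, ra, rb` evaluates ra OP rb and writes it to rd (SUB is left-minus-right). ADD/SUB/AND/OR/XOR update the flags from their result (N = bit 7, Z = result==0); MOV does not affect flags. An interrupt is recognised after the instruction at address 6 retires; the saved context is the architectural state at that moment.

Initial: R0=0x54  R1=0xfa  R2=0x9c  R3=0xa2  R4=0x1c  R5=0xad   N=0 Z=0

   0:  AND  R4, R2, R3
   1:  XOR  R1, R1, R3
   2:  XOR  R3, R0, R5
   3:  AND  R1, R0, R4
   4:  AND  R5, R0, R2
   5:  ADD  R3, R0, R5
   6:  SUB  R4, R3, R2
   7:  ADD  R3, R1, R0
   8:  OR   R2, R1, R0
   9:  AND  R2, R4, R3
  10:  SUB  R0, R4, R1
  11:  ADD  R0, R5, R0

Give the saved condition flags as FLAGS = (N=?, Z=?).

FLAGS = (N=1, Z=0)

after  0: R0=0x54 R1=0xfa R2=0x9c R3=0xa2 R4=0x80 R5=0xad  N=1 Z=0
after  1: R0=0x54 R1=0x58 R2=0x9c R3=0xa2 R4=0x80 R5=0xad  N=0 Z=0
after  2: R0=0x54 R1=0x58 R2=0x9c R3=0xf9 R4=0x80 R5=0xad  N=1 Z=0
after  3: R0=0x54 R1=0x00 R2=0x9c R3=0xf9 R4=0x80 R5=0xad  N=0 Z=1
after  4: R0=0x54 R1=0x00 R2=0x9c R3=0xf9 R4=0x80 R5=0x14  N=0 Z=0
after  5: R0=0x54 R1=0x00 R2=0x9c R3=0x68 R4=0x80 R5=0x14  N=0 Z=0
after  6: R0=0x54 R1=0x00 R2=0x9c R3=0x68 R4=0xcc R5=0x14  N=1 Z=0
-- IRQ taken; context saved, return-PC = 7 --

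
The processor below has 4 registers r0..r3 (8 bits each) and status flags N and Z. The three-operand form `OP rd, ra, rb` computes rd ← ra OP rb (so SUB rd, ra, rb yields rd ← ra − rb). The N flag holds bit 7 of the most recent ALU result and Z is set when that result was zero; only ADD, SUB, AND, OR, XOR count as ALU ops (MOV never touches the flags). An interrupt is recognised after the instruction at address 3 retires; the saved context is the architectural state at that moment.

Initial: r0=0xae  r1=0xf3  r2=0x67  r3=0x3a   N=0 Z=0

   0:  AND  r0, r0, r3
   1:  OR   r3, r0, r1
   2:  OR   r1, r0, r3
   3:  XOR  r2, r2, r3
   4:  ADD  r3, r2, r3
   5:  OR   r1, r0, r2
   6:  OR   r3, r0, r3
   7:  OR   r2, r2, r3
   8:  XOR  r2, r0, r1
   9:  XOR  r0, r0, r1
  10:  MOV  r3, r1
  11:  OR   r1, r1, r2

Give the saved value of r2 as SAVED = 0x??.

after  0: r0=0x2a r1=0xf3 r2=0x67 r3=0x3a  N=0 Z=0
after  1: r0=0x2a r1=0xf3 r2=0x67 r3=0xfb  N=1 Z=0
after  2: r0=0x2a r1=0xfb r2=0x67 r3=0xfb  N=1 Z=0
after  3: r0=0x2a r1=0xfb r2=0x9c r3=0xfb  N=1 Z=0
-- IRQ taken; context saved, return-PC = 4 --

SAVED = 0x9c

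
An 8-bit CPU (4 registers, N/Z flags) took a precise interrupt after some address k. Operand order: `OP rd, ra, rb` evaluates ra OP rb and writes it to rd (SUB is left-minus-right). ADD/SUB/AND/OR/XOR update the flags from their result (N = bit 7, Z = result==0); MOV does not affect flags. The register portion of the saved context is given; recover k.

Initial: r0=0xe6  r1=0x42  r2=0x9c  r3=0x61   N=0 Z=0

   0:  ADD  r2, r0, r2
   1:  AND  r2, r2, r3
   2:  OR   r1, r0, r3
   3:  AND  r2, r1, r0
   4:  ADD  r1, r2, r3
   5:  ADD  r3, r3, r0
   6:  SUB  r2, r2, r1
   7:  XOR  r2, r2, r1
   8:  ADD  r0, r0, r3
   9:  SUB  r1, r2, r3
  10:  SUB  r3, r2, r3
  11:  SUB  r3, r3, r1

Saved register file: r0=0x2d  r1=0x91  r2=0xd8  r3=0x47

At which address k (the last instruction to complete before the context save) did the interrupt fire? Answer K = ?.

K = 9

after  0: r0=0xe6 r1=0x42 r2=0x82 r3=0x61  N=1 Z=0
after  1: r0=0xe6 r1=0x42 r2=0x00 r3=0x61  N=0 Z=1
after  2: r0=0xe6 r1=0xe7 r2=0x00 r3=0x61  N=1 Z=0
after  3: r0=0xe6 r1=0xe7 r2=0xe6 r3=0x61  N=1 Z=0
after  4: r0=0xe6 r1=0x47 r2=0xe6 r3=0x61  N=0 Z=0
after  5: r0=0xe6 r1=0x47 r2=0xe6 r3=0x47  N=0 Z=0
after  6: r0=0xe6 r1=0x47 r2=0x9f r3=0x47  N=1 Z=0
after  7: r0=0xe6 r1=0x47 r2=0xd8 r3=0x47  N=1 Z=0
after  8: r0=0x2d r1=0x47 r2=0xd8 r3=0x47  N=0 Z=0
after  9: r0=0x2d r1=0x91 r2=0xd8 r3=0x47  N=1 Z=0
-- IRQ taken; context saved, return-PC = 10 --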